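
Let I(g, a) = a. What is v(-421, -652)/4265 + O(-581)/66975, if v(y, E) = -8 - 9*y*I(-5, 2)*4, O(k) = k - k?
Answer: 30304/4265 ≈ 7.1053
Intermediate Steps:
O(k) = 0
v(y, E) = -8 - 72*y (v(y, E) = -8 - 9*y*2*4 = -8 - 9*2*y*4 = -8 - 72*y)
v(-421, -652)/4265 + O(-581)/66975 = (-8 - 72*(-421))/4265 + 0/66975 = (-8 + 30312)*(1/4265) + 0*(1/66975) = 30304*(1/4265) + 0 = 30304/4265 + 0 = 30304/4265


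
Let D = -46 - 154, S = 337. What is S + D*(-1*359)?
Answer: 72137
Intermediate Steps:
D = -200
S + D*(-1*359) = 337 - (-200)*359 = 337 - 200*(-359) = 337 + 71800 = 72137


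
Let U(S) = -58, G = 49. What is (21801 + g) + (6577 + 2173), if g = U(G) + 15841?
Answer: 46334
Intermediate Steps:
g = 15783 (g = -58 + 15841 = 15783)
(21801 + g) + (6577 + 2173) = (21801 + 15783) + (6577 + 2173) = 37584 + 8750 = 46334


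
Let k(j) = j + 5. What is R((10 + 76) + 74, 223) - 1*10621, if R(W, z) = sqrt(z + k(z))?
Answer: -10621 + sqrt(451) ≈ -10600.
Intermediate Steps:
k(j) = 5 + j
R(W, z) = sqrt(5 + 2*z) (R(W, z) = sqrt(z + (5 + z)) = sqrt(5 + 2*z))
R((10 + 76) + 74, 223) - 1*10621 = sqrt(5 + 2*223) - 1*10621 = sqrt(5 + 446) - 10621 = sqrt(451) - 10621 = -10621 + sqrt(451)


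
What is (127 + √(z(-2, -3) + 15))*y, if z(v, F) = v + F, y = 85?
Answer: 10795 + 85*√10 ≈ 11064.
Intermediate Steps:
z(v, F) = F + v
(127 + √(z(-2, -3) + 15))*y = (127 + √((-3 - 2) + 15))*85 = (127 + √(-5 + 15))*85 = (127 + √10)*85 = 10795 + 85*√10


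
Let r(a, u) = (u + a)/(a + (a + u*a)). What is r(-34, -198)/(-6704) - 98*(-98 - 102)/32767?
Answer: 15636545349/26140726192 ≈ 0.59817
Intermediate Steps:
r(a, u) = (a + u)/(2*a + a*u) (r(a, u) = (a + u)/(a + (a + a*u)) = (a + u)/(2*a + a*u))
r(-34, -198)/(-6704) - 98*(-98 - 102)/32767 = ((-34 - 198)/((-34)*(2 - 198)))/(-6704) - 98*(-98 - 102)/32767 = -1/34*(-232)/(-196)*(-1/6704) - 98*(-200)*(1/32767) = -1/34*(-1/196)*(-232)*(-1/6704) + 19600*(1/32767) = -29/833*(-1/6704) + 2800/4681 = 29/5584432 + 2800/4681 = 15636545349/26140726192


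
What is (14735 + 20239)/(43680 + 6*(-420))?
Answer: 5829/6860 ≈ 0.84971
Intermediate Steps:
(14735 + 20239)/(43680 + 6*(-420)) = 34974/(43680 - 2520) = 34974/41160 = 34974*(1/41160) = 5829/6860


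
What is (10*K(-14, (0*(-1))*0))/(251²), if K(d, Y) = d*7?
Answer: -980/63001 ≈ -0.015555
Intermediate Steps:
K(d, Y) = 7*d
(10*K(-14, (0*(-1))*0))/(251²) = (10*(7*(-14)))/(251²) = (10*(-98))/63001 = -980*1/63001 = -980/63001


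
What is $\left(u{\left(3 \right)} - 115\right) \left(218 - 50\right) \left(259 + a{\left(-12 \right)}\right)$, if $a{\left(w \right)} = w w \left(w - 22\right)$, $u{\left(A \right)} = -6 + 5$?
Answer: $90365856$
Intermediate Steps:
$u{\left(A \right)} = -1$
$a{\left(w \right)} = w^{2} \left(-22 + w\right)$
$\left(u{\left(3 \right)} - 115\right) \left(218 - 50\right) \left(259 + a{\left(-12 \right)}\right) = \left(-1 - 115\right) \left(218 - 50\right) \left(259 + \left(-12\right)^{2} \left(-22 - 12\right)\right) = \left(-116\right) 168 \left(259 + 144 \left(-34\right)\right) = - 19488 \left(259 - 4896\right) = \left(-19488\right) \left(-4637\right) = 90365856$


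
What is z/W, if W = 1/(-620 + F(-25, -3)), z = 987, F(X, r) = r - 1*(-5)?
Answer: -609966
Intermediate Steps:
F(X, r) = 5 + r (F(X, r) = r + 5 = 5 + r)
W = -1/618 (W = 1/(-620 + (5 - 3)) = 1/(-620 + 2) = 1/(-618) = -1/618 ≈ -0.0016181)
z/W = 987/(-1/618) = 987*(-618) = -609966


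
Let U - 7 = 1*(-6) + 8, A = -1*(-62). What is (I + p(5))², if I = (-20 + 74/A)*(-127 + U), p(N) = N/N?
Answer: 4736880625/961 ≈ 4.9291e+6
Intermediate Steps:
A = 62
U = 9 (U = 7 + (1*(-6) + 8) = 7 + (-6 + 8) = 7 + 2 = 9)
p(N) = 1
I = 68794/31 (I = (-20 + 74/62)*(-127 + 9) = (-20 + 74*(1/62))*(-118) = (-20 + 37/31)*(-118) = -583/31*(-118) = 68794/31 ≈ 2219.2)
(I + p(5))² = (68794/31 + 1)² = (68825/31)² = 4736880625/961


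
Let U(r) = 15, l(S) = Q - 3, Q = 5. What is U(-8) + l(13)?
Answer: 17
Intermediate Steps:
l(S) = 2 (l(S) = 5 - 3 = 2)
U(-8) + l(13) = 15 + 2 = 17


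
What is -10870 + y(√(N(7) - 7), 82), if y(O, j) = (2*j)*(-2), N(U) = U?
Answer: -11198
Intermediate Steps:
y(O, j) = -4*j
-10870 + y(√(N(7) - 7), 82) = -10870 - 4*82 = -10870 - 328 = -11198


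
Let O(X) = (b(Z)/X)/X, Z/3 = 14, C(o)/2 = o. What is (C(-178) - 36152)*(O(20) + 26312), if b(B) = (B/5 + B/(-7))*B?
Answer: -120075962002/125 ≈ -9.6061e+8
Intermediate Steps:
C(o) = 2*o
Z = 42 (Z = 3*14 = 42)
b(B) = 2*B**2/35 (b(B) = (B*(1/5) + B*(-1/7))*B = (B/5 - B/7)*B = (2*B/35)*B = 2*B**2/35)
O(X) = 504/(5*X**2) (O(X) = (((2/35)*42**2)/X)/X = (((2/35)*1764)/X)/X = (504/(5*X))/X = 504/(5*X**2))
(C(-178) - 36152)*(O(20) + 26312) = (2*(-178) - 36152)*((504/5)/20**2 + 26312) = (-356 - 36152)*((504/5)*(1/400) + 26312) = -36508*(63/250 + 26312) = -36508*6578063/250 = -120075962002/125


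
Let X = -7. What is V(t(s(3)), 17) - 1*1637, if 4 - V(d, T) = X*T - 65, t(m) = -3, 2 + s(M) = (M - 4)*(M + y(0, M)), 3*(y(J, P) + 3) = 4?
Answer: -1449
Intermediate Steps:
y(J, P) = -5/3 (y(J, P) = -3 + (⅓)*4 = -3 + 4/3 = -5/3)
s(M) = -2 + (-4 + M)*(-5/3 + M) (s(M) = -2 + (M - 4)*(M - 5/3) = -2 + (-4 + M)*(-5/3 + M))
V(d, T) = 69 + 7*T (V(d, T) = 4 - (-7*T - 65) = 4 - (-65 - 7*T) = 4 + (65 + 7*T) = 69 + 7*T)
V(t(s(3)), 17) - 1*1637 = (69 + 7*17) - 1*1637 = (69 + 119) - 1637 = 188 - 1637 = -1449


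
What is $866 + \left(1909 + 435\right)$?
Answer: $3210$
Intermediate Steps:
$866 + \left(1909 + 435\right) = 866 + 2344 = 3210$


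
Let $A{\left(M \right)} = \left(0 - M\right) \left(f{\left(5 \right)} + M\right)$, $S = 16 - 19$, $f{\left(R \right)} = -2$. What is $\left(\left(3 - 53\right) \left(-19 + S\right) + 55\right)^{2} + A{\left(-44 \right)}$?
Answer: $1332001$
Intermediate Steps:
$S = -3$ ($S = 16 - 19 = -3$)
$A{\left(M \right)} = - M \left(-2 + M\right)$ ($A{\left(M \right)} = \left(0 - M\right) \left(-2 + M\right) = - M \left(-2 + M\right)$)
$\left(\left(3 - 53\right) \left(-19 + S\right) + 55\right)^{2} + A{\left(-44 \right)} = \left(\left(3 - 53\right) \left(-19 - 3\right) + 55\right)^{2} - 44 \left(2 - -44\right) = \left(\left(-50\right) \left(-22\right) + 55\right)^{2} - 44 \left(2 + 44\right) = \left(1100 + 55\right)^{2} - 2024 = 1155^{2} - 2024 = 1334025 - 2024 = 1332001$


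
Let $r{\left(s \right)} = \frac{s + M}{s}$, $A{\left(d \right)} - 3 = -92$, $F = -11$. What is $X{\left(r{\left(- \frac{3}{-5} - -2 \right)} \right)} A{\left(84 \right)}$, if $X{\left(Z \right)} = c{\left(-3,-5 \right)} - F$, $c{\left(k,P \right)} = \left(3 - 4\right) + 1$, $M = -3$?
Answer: $-979$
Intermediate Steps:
$A{\left(d \right)} = -89$ ($A{\left(d \right)} = 3 - 92 = -89$)
$c{\left(k,P \right)} = 0$ ($c{\left(k,P \right)} = -1 + 1 = 0$)
$r{\left(s \right)} = \frac{-3 + s}{s}$ ($r{\left(s \right)} = \frac{s - 3}{s} = \frac{-3 + s}{s}$)
$X{\left(Z \right)} = 11$ ($X{\left(Z \right)} = 0 - -11 = 0 + 11 = 11$)
$X{\left(r{\left(- \frac{3}{-5} - -2 \right)} \right)} A{\left(84 \right)} = 11 \left(-89\right) = -979$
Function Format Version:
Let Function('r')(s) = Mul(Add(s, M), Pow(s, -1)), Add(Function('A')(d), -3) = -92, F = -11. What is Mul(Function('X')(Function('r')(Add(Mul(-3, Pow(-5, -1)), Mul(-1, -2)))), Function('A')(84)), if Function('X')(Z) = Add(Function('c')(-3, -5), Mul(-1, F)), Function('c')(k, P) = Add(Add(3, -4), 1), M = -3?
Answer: -979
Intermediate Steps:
Function('A')(d) = -89 (Function('A')(d) = Add(3, -92) = -89)
Function('c')(k, P) = 0 (Function('c')(k, P) = Add(-1, 1) = 0)
Function('r')(s) = Mul(Pow(s, -1), Add(-3, s)) (Function('r')(s) = Mul(Add(s, -3), Pow(s, -1)) = Mul(Add(-3, s), Pow(s, -1)) = Mul(Pow(s, -1), Add(-3, s)))
Function('X')(Z) = 11 (Function('X')(Z) = Add(0, Mul(-1, -11)) = Add(0, 11) = 11)
Mul(Function('X')(Function('r')(Add(Mul(-3, Pow(-5, -1)), Mul(-1, -2)))), Function('A')(84)) = Mul(11, -89) = -979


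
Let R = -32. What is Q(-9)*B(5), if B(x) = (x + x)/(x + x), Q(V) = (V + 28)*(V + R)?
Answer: -779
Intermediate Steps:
Q(V) = (-32 + V)*(28 + V) (Q(V) = (V + 28)*(V - 32) = (28 + V)*(-32 + V) = (-32 + V)*(28 + V))
B(x) = 1 (B(x) = (2*x)/((2*x)) = (2*x)*(1/(2*x)) = 1)
Q(-9)*B(5) = (-896 + (-9)**2 - 4*(-9))*1 = (-896 + 81 + 36)*1 = -779*1 = -779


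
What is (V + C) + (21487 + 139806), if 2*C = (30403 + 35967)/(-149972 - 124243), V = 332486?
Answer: 27080315060/54843 ≈ 4.9378e+5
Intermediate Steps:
C = -6637/54843 (C = ((30403 + 35967)/(-149972 - 124243))/2 = (66370/(-274215))/2 = (66370*(-1/274215))/2 = (½)*(-13274/54843) = -6637/54843 ≈ -0.12102)
(V + C) + (21487 + 139806) = (332486 - 6637/54843) + (21487 + 139806) = 18234523061/54843 + 161293 = 27080315060/54843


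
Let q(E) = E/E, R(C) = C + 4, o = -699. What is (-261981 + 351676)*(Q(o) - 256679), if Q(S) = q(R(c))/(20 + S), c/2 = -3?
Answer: -15632496842190/679 ≈ -2.3023e+10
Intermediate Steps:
c = -6 (c = 2*(-3) = -6)
R(C) = 4 + C
q(E) = 1
Q(S) = 1/(20 + S)
(-261981 + 351676)*(Q(o) - 256679) = (-261981 + 351676)*(1/(20 - 699) - 256679) = 89695*(1/(-679) - 256679) = 89695*(-1/679 - 256679) = 89695*(-174285042/679) = -15632496842190/679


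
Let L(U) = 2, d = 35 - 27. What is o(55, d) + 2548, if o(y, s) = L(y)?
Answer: 2550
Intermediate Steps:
d = 8
o(y, s) = 2
o(55, d) + 2548 = 2 + 2548 = 2550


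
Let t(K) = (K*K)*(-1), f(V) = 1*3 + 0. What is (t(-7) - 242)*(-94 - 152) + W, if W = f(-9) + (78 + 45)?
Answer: 71712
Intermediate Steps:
f(V) = 3 (f(V) = 3 + 0 = 3)
t(K) = -K² (t(K) = K²*(-1) = -K²)
W = 126 (W = 3 + (78 + 45) = 3 + 123 = 126)
(t(-7) - 242)*(-94 - 152) + W = (-1*(-7)² - 242)*(-94 - 152) + 126 = (-1*49 - 242)*(-246) + 126 = (-49 - 242)*(-246) + 126 = -291*(-246) + 126 = 71586 + 126 = 71712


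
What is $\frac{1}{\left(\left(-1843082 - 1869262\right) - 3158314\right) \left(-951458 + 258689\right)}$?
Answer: $\frac{1}{4759778872002} \approx 2.1009 \cdot 10^{-13}$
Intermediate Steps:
$\frac{1}{\left(\left(-1843082 - 1869262\right) - 3158314\right) \left(-951458 + 258689\right)} = \frac{1}{\left(-3712344 - 3158314\right) \left(-692769\right)} = \frac{1}{\left(-6870658\right) \left(-692769\right)} = \frac{1}{4759778872002}$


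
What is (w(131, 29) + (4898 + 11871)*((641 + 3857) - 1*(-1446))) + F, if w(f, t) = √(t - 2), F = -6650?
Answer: 99668286 + 3*√3 ≈ 9.9668e+7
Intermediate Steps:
w(f, t) = √(-2 + t)
(w(131, 29) + (4898 + 11871)*((641 + 3857) - 1*(-1446))) + F = (√(-2 + 29) + (4898 + 11871)*((641 + 3857) - 1*(-1446))) - 6650 = (√27 + 16769*(4498 + 1446)) - 6650 = (3*√3 + 16769*5944) - 6650 = (3*√3 + 99674936) - 6650 = (99674936 + 3*√3) - 6650 = 99668286 + 3*√3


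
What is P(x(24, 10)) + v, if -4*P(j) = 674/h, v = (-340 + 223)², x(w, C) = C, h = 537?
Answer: 14701649/1074 ≈ 13689.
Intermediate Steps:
v = 13689 (v = (-117)² = 13689)
P(j) = -337/1074 (P(j) = -337/(2*537) = -¼*674/537 = -337/1074)
P(x(24, 10)) + v = -337/1074 + 13689 = 14701649/1074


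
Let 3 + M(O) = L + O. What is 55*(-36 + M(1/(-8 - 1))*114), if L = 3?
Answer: -8030/3 ≈ -2676.7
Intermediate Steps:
M(O) = O (M(O) = -3 + (3 + O) = O)
55*(-36 + M(1/(-8 - 1))*114) = 55*(-36 + 114/(-8 - 1)) = 55*(-36 + 114/(-9)) = 55*(-36 - ⅑*114) = 55*(-36 - 38/3) = 55*(-146/3) = -8030/3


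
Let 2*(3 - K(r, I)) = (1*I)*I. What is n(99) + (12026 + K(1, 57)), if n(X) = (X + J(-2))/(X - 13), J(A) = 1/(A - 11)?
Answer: 11633517/1118 ≈ 10406.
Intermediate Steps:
J(A) = 1/(-11 + A)
n(X) = (-1/13 + X)/(-13 + X) (n(X) = (X + 1/(-11 - 2))/(X - 13) = (X + 1/(-13))/(-13 + X) = (X - 1/13)/(-13 + X) = (-1/13 + X)/(-13 + X))
K(r, I) = 3 - I²/2 (K(r, I) = 3 - 1*I*I/2 = 3 - I*I/2 = 3 - I²/2)
n(99) + (12026 + K(1, 57)) = (-1/13 + 99)/(-13 + 99) + (12026 + (3 - ½*57²)) = (1286/13)/86 + (12026 + (3 - ½*3249)) = (1/86)*(1286/13) + (12026 + (3 - 3249/2)) = 643/559 + (12026 - 3243/2) = 643/559 + 20809/2 = 11633517/1118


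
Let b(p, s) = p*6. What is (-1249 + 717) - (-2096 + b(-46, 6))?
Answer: 1840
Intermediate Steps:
b(p, s) = 6*p
(-1249 + 717) - (-2096 + b(-46, 6)) = (-1249 + 717) - (-2096 + 6*(-46)) = -532 - (-2096 - 276) = -532 - 1*(-2372) = -532 + 2372 = 1840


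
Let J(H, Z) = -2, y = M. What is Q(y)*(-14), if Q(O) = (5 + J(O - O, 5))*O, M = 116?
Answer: -4872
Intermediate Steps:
y = 116
Q(O) = 3*O (Q(O) = (5 - 2)*O = 3*O)
Q(y)*(-14) = (3*116)*(-14) = 348*(-14) = -4872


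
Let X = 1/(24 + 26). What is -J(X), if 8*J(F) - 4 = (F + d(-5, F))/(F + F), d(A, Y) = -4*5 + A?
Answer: 1241/16 ≈ 77.563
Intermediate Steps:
d(A, Y) = -20 + A
X = 1/50 ≈ 0.020000
J(F) = 1/2 + (-25 + F)/(16*F) (J(F) = 1/2 + ((F + (-20 - 5))/(F + F))/8 = 1/2 + ((F - 25)/((2*F)))/8 = 1/2 + ((-25 + F)*(1/(2*F)))/8 = 1/2 + ((-25 + F)/(2*F))/8 = 1/2 + (-25 + F)/(16*F))
-J(X) = -(-25 + 9*(1/50))/(16*1/50) = -50*(-25 + 9/50)/16 = -50*(-1241)/(16*50) = -1*(-1241/16) = 1241/16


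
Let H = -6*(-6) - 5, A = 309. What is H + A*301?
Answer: 93040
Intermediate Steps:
H = 31 (H = 36 - 5 = 31)
H + A*301 = 31 + 309*301 = 31 + 93009 = 93040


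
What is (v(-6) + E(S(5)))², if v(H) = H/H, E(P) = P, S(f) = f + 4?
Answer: 100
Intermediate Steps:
S(f) = 4 + f
v(H) = 1
(v(-6) + E(S(5)))² = (1 + (4 + 5))² = (1 + 9)² = 10² = 100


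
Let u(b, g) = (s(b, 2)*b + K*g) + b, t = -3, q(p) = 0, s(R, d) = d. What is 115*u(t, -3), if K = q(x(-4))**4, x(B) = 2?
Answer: -1035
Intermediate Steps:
K = 0 (K = 0**4 = 0)
u(b, g) = 3*b (u(b, g) = (2*b + 0*g) + b = (2*b + 0) + b = 2*b + b = 3*b)
115*u(t, -3) = 115*(3*(-3)) = 115*(-9) = -1035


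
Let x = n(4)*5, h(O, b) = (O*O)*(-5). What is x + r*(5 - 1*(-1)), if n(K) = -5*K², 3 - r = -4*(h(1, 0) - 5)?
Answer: -622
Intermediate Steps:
h(O, b) = -5*O² (h(O, b) = O²*(-5) = -5*O²)
r = -37 (r = 3 - (-4)*(-5*1² - 5) = 3 - (-4)*(-5*1 - 5) = 3 - (-4)*(-5 - 5) = 3 - (-4)*(-10) = 3 - 1*40 = 3 - 40 = -37)
x = -400 (x = -5*4²*5 = -5*16*5 = -80*5 = -400)
x + r*(5 - 1*(-1)) = -400 - 37*(5 - 1*(-1)) = -400 - 37*(5 + 1) = -400 - 37*6 = -400 - 222 = -622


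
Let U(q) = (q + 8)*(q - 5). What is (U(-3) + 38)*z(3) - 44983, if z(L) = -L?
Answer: -44977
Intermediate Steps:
U(q) = (-5 + q)*(8 + q) (U(q) = (8 + q)*(-5 + q) = (-5 + q)*(8 + q))
(U(-3) + 38)*z(3) - 44983 = ((-40 + (-3)² + 3*(-3)) + 38)*(-1*3) - 44983 = ((-40 + 9 - 9) + 38)*(-3) - 44983 = (-40 + 38)*(-3) - 44983 = -2*(-3) - 44983 = 6 - 44983 = -44977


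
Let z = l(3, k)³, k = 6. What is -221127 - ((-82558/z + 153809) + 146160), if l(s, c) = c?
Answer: -56237089/108 ≈ -5.2071e+5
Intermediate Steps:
z = 216 (z = 6³ = 216)
-221127 - ((-82558/z + 153809) + 146160) = -221127 - ((-82558/216 + 153809) + 146160) = -221127 - ((-82558*1/216 + 153809) + 146160) = -221127 - ((-41279/108 + 153809) + 146160) = -221127 - (16570093/108 + 146160) = -221127 - 1*32355373/108 = -221127 - 32355373/108 = -56237089/108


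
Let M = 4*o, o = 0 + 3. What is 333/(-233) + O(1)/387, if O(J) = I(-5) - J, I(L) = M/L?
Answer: -648316/450855 ≈ -1.4380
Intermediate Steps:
o = 3
M = 12 (M = 4*3 = 12)
I(L) = 12/L
O(J) = -12/5 - J (O(J) = 12/(-5) - J = 12*(-1/5) - J = -12/5 - J)
333/(-233) + O(1)/387 = 333/(-233) + (-12/5 - 1*1)/387 = 333*(-1/233) + (-12/5 - 1)*(1/387) = -333/233 - 17/5*1/387 = -333/233 - 17/1935 = -648316/450855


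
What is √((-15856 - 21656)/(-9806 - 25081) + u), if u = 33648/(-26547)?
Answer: 2*I*√508941684370582/102905021 ≈ 0.43846*I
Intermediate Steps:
u = -11216/8849 (u = 33648*(-1/26547) = -11216/8849 ≈ -1.2675)
√((-15856 - 21656)/(-9806 - 25081) + u) = √((-15856 - 21656)/(-9806 - 25081) - 11216/8849) = √(-37512/(-34887) - 11216/8849) = √(-37512*(-1/34887) - 11216/8849) = √(12504/11629 - 11216/8849) = √(-19782968/102905021) = 2*I*√508941684370582/102905021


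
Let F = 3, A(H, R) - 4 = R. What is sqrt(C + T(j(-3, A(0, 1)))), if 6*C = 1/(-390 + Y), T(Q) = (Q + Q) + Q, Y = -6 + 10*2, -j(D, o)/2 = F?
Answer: I*sqrt(5725869)/564 ≈ 4.2427*I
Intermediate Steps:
A(H, R) = 4 + R
j(D, o) = -6 (j(D, o) = -2*3 = -6)
Y = 14 (Y = -6 + 20 = 14)
T(Q) = 3*Q (T(Q) = 2*Q + Q = 3*Q)
C = -1/2256 (C = 1/(6*(-390 + 14)) = (1/6)/(-376) = (1/6)*(-1/376) = -1/2256 ≈ -0.00044326)
sqrt(C + T(j(-3, A(0, 1)))) = sqrt(-1/2256 + 3*(-6)) = sqrt(-1/2256 - 18) = sqrt(-40609/2256) = I*sqrt(5725869)/564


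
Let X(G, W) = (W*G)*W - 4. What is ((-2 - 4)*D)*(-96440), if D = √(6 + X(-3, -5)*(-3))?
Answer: 5207760*√3 ≈ 9.0201e+6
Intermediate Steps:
X(G, W) = -4 + G*W² (X(G, W) = (G*W)*W - 4 = G*W² - 4 = -4 + G*W²)
D = 9*√3 (D = √(6 + (-4 - 3*(-5)²)*(-3)) = √(6 + (-4 - 3*25)*(-3)) = √(6 + (-4 - 75)*(-3)) = √(6 - 79*(-3)) = √(6 + 237) = √243 = 9*√3 ≈ 15.588)
((-2 - 4)*D)*(-96440) = ((-2 - 4)*(9*√3))*(-96440) = -54*√3*(-96440) = 5207760*√3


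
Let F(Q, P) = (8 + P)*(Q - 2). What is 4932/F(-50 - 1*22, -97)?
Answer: 2466/3293 ≈ 0.74886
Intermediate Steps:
F(Q, P) = (-2 + Q)*(8 + P) (F(Q, P) = (8 + P)*(-2 + Q) = (-2 + Q)*(8 + P))
4932/F(-50 - 1*22, -97) = 4932/(-16 - 2*(-97) + 8*(-50 - 1*22) - 97*(-50 - 1*22)) = 4932/(-16 + 194 + 8*(-50 - 22) - 97*(-50 - 22)) = 4932/(-16 + 194 + 8*(-72) - 97*(-72)) = 4932/(-16 + 194 - 576 + 6984) = 4932/6586 = 4932*(1/6586) = 2466/3293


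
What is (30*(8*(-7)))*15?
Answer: -25200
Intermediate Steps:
(30*(8*(-7)))*15 = (30*(-56))*15 = -1680*15 = -25200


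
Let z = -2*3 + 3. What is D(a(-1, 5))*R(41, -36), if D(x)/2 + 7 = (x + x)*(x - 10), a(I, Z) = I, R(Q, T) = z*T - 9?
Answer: 2970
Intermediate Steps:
z = -3 (z = -6 + 3 = -3)
R(Q, T) = -9 - 3*T (R(Q, T) = -3*T - 9 = -9 - 3*T)
D(x) = -14 + 4*x*(-10 + x) (D(x) = -14 + 2*((x + x)*(x - 10)) = -14 + 2*((2*x)*(-10 + x)) = -14 + 2*(2*x*(-10 + x)) = -14 + 4*x*(-10 + x))
D(a(-1, 5))*R(41, -36) = (-14 - 40*(-1) + 4*(-1)²)*(-9 - 3*(-36)) = (-14 + 40 + 4*1)*(-9 + 108) = (-14 + 40 + 4)*99 = 30*99 = 2970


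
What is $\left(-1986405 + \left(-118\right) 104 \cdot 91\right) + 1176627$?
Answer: $-1926530$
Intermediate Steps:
$\left(-1986405 + \left(-118\right) 104 \cdot 91\right) + 1176627 = \left(-1986405 - 1116752\right) + 1176627 = -3103157 + 1176627 = -1926530$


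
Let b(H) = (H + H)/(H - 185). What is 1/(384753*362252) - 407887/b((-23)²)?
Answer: -9778249568680613855/73730720646924 ≈ -1.3262e+5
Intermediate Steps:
b(H) = 2*H/(-185 + H) (b(H) = (2*H)/(-185 + H) = 2*H/(-185 + H))
1/(384753*362252) - 407887/b((-23)²) = 1/(384753*362252) - 407887/(2*(-23)²/(-185 + (-23)²)) = (1/384753)*(1/362252) - 407887/(2*529/(-185 + 529)) = 1/139377543756 - 407887/(2*529/344) = 1/139377543756 - 407887/(2*529*(1/344)) = 1/139377543756 - 407887/529/172 = 1/139377543756 - 407887*172/529 = 1/139377543756 - 70156564/529 = -9778249568680613855/73730720646924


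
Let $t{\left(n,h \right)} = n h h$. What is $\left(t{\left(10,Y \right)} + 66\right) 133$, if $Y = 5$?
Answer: $42028$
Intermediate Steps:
$t{\left(n,h \right)} = n h^{2}$ ($t{\left(n,h \right)} = h n h = n h^{2}$)
$\left(t{\left(10,Y \right)} + 66\right) 133 = \left(10 \cdot 5^{2} + 66\right) 133 = \left(10 \cdot 25 + 66\right) 133 = \left(250 + 66\right) 133 = 316 \cdot 133 = 42028$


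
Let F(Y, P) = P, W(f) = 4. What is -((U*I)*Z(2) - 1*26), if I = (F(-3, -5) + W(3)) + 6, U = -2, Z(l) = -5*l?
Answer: -74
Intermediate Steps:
I = 5 (I = (-5 + 4) + 6 = -1 + 6 = 5)
-((U*I)*Z(2) - 1*26) = -((-2*5)*(-5*2) - 1*26) = -(-10*(-10) - 26) = -(100 - 26) = -1*74 = -74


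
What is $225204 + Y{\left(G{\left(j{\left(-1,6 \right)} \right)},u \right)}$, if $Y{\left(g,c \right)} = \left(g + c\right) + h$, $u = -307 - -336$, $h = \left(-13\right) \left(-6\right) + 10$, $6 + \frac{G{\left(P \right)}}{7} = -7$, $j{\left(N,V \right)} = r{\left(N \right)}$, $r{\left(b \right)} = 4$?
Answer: $225230$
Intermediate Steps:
$j{\left(N,V \right)} = 4$
$G{\left(P \right)} = -91$ ($G{\left(P \right)} = -42 + 7 \left(-7\right) = -42 - 49 = -91$)
$h = 88$ ($h = 78 + 10 = 88$)
$u = 29$ ($u = -307 + 336 = 29$)
$Y{\left(g,c \right)} = 88 + c + g$ ($Y{\left(g,c \right)} = \left(g + c\right) + 88 = \left(c + g\right) + 88 = 88 + c + g$)
$225204 + Y{\left(G{\left(j{\left(-1,6 \right)} \right)},u \right)} = 225204 + \left(88 + 29 - 91\right) = 225204 + 26 = 225230$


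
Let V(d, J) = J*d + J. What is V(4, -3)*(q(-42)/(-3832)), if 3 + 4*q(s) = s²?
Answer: 26415/15328 ≈ 1.7233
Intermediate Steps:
V(d, J) = J + J*d
q(s) = -¾ + s²/4
V(4, -3)*(q(-42)/(-3832)) = (-3*(1 + 4))*((-¾ + (¼)*(-42)²)/(-3832)) = (-3*5)*((-¾ + (¼)*1764)*(-1/3832)) = -15*(-¾ + 441)*(-1)/3832 = -26415*(-1)/(4*3832) = -15*(-1761/15328) = 26415/15328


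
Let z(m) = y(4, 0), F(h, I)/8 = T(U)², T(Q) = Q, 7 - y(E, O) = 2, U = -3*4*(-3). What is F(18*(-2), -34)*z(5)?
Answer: 51840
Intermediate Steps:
U = 36 (U = -12*(-3) = 36)
y(E, O) = 5 (y(E, O) = 7 - 1*2 = 7 - 2 = 5)
F(h, I) = 10368 (F(h, I) = 8*36² = 8*1296 = 10368)
z(m) = 5
F(18*(-2), -34)*z(5) = 10368*5 = 51840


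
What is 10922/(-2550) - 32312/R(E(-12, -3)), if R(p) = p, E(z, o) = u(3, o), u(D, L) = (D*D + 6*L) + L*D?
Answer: 6849917/3825 ≈ 1790.8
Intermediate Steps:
u(D, L) = D**2 + 6*L + D*L (u(D, L) = (D**2 + 6*L) + D*L = D**2 + 6*L + D*L)
E(z, o) = 9 + 9*o (E(z, o) = 3**2 + 6*o + 3*o = 9 + 6*o + 3*o = 9 + 9*o)
10922/(-2550) - 32312/R(E(-12, -3)) = 10922/(-2550) - 32312/(9 + 9*(-3)) = 10922*(-1/2550) - 32312/(9 - 27) = -5461/1275 - 32312/(-18) = -5461/1275 - 32312*(-1/18) = -5461/1275 + 16156/9 = 6849917/3825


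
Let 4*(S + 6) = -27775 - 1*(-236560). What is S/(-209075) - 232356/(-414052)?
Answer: 1586491371/5092230700 ≈ 0.31155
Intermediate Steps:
S = 208761/4 (S = -6 + (-27775 - 1*(-236560))/4 = -6 + (-27775 + 236560)/4 = -6 + (¼)*208785 = -6 + 208785/4 = 208761/4 ≈ 52190.)
S/(-209075) - 232356/(-414052) = (208761/4)/(-209075) - 232356/(-414052) = (208761/4)*(-1/209075) - 232356*(-1/414052) = -208761/836300 + 3417/6089 = 1586491371/5092230700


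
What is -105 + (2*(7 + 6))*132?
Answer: 3327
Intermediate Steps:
-105 + (2*(7 + 6))*132 = -105 + (2*13)*132 = -105 + 26*132 = -105 + 3432 = 3327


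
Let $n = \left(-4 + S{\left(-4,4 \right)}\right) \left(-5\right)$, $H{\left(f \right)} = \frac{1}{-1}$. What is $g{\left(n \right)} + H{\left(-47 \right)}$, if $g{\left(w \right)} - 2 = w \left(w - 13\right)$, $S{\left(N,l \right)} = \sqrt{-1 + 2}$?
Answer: $31$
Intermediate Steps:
$S{\left(N,l \right)} = 1$ ($S{\left(N,l \right)} = \sqrt{1} = 1$)
$H{\left(f \right)} = -1$
$n = 15$ ($n = \left(-4 + 1\right) \left(-5\right) = \left(-3\right) \left(-5\right) = 15$)
$g{\left(w \right)} = 2 + w \left(-13 + w\right)$ ($g{\left(w \right)} = 2 + w \left(w - 13\right) = 2 + w \left(-13 + w\right)$)
$g{\left(n \right)} + H{\left(-47 \right)} = \left(2 + 15^{2} - 195\right) - 1 = \left(2 + 225 - 195\right) - 1 = 32 - 1 = 31$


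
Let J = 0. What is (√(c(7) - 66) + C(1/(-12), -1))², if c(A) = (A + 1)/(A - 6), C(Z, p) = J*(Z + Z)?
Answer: -58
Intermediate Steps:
C(Z, p) = 0 (C(Z, p) = 0*(Z + Z) = 0*(2*Z) = 0)
c(A) = (1 + A)/(-6 + A)
(√(c(7) - 66) + C(1/(-12), -1))² = (√((1 + 7)/(-6 + 7) - 66) + 0)² = (√(8/1 - 66) + 0)² = (√(1*8 - 66) + 0)² = (√(8 - 66) + 0)² = (√(-58) + 0)² = (I*√58 + 0)² = (I*√58)² = -58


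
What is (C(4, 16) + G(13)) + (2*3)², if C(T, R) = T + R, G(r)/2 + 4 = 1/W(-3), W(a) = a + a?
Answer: 143/3 ≈ 47.667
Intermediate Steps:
W(a) = 2*a
G(r) = -25/3 (G(r) = -8 + 2/((2*(-3))) = -8 + 2/(-6) = -8 + 2*(-⅙) = -8 - ⅓ = -25/3)
C(T, R) = R + T
(C(4, 16) + G(13)) + (2*3)² = ((16 + 4) - 25/3) + (2*3)² = (20 - 25/3) + 6² = 35/3 + 36 = 143/3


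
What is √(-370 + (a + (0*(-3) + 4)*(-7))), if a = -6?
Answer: 2*I*√101 ≈ 20.1*I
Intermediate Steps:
√(-370 + (a + (0*(-3) + 4)*(-7))) = √(-370 + (-6 + (0*(-3) + 4)*(-7))) = √(-370 + (-6 + (0 + 4)*(-7))) = √(-370 + (-6 + 4*(-7))) = √(-370 + (-6 - 28)) = √(-370 - 34) = √(-404) = 2*I*√101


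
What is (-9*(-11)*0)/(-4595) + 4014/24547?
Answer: 4014/24547 ≈ 0.16352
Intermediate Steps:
(-9*(-11)*0)/(-4595) + 4014/24547 = (99*0)*(-1/4595) + 4014*(1/24547) = 0*(-1/4595) + 4014/24547 = 0 + 4014/24547 = 4014/24547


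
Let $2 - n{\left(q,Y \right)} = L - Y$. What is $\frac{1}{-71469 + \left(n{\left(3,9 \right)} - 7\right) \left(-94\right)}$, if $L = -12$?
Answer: $- \frac{1}{72973} \approx -1.3704 \cdot 10^{-5}$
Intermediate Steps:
$n{\left(q,Y \right)} = 14 + Y$ ($n{\left(q,Y \right)} = 2 - \left(-12 - Y\right) = 2 + \left(12 + Y\right) = 14 + Y$)
$\frac{1}{-71469 + \left(n{\left(3,9 \right)} - 7\right) \left(-94\right)} = \frac{1}{-71469 + \left(\left(14 + 9\right) - 7\right) \left(-94\right)} = \frac{1}{-71469 + \left(23 - 7\right) \left(-94\right)} = \frac{1}{-71469 + 16 \left(-94\right)} = \frac{1}{-71469 - 1504} = \frac{1}{-72973} = - \frac{1}{72973}$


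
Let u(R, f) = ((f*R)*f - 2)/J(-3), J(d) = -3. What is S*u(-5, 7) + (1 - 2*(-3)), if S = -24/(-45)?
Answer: 2291/45 ≈ 50.911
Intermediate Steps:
S = 8/15 (S = -24*(-1/45) = 8/15 ≈ 0.53333)
u(R, f) = 2/3 - R*f**2/3 (u(R, f) = ((f*R)*f - 2)/(-3) = ((R*f)*f - 2)*(-1/3) = (R*f**2 - 2)*(-1/3) = (-2 + R*f**2)*(-1/3) = 2/3 - R*f**2/3)
S*u(-5, 7) + (1 - 2*(-3)) = 8*(2/3 - 1/3*(-5)*7**2)/15 + (1 - 2*(-3)) = 8*(2/3 - 1/3*(-5)*49)/15 + (1 + 6) = 8*(2/3 + 245/3)/15 + 7 = (8/15)*(247/3) + 7 = 1976/45 + 7 = 2291/45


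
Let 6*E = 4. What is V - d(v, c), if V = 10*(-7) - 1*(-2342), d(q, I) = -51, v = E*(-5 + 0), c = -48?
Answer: 2323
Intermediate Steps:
E = ⅔ (E = (⅙)*4 = ⅔ ≈ 0.66667)
v = -10/3 (v = 2*(-5 + 0)/3 = (⅔)*(-5) = -10/3 ≈ -3.3333)
V = 2272 (V = -70 + 2342 = 2272)
V - d(v, c) = 2272 - 1*(-51) = 2272 + 51 = 2323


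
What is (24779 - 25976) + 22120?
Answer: 20923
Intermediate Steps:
(24779 - 25976) + 22120 = -1197 + 22120 = 20923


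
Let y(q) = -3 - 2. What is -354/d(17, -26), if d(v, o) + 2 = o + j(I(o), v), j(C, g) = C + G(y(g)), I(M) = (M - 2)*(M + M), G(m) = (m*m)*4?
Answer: -177/764 ≈ -0.23168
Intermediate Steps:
y(q) = -5
G(m) = 4*m² (G(m) = m²*4 = 4*m²)
I(M) = 2*M*(-2 + M) (I(M) = (-2 + M)*(2*M) = 2*M*(-2 + M))
j(C, g) = 100 + C (j(C, g) = C + 4*(-5)² = C + 4*25 = C + 100 = 100 + C)
d(v, o) = 98 + o + 2*o*(-2 + o) (d(v, o) = -2 + (o + (100 + 2*o*(-2 + o))) = -2 + (100 + o + 2*o*(-2 + o)) = 98 + o + 2*o*(-2 + o))
-354/d(17, -26) = -354/(98 - 26 + 2*(-26)*(-2 - 26)) = -354/(98 - 26 + 2*(-26)*(-28)) = -354/(98 - 26 + 1456) = -354/1528 = -354*1/1528 = -177/764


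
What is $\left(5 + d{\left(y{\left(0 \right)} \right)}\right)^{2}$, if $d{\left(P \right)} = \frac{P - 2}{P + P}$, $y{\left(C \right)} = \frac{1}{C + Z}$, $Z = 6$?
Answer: $\frac{1}{4} \approx 0.25$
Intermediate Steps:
$y{\left(C \right)} = \frac{1}{6 + C}$ ($y{\left(C \right)} = \frac{1}{C + 6} = \frac{1}{6 + C}$)
$d{\left(P \right)} = \frac{-2 + P}{2 P}$
$\left(5 + d{\left(y{\left(0 \right)} \right)}\right)^{2} = \left(5 + \frac{-2 + \frac{1}{6 + 0}}{2 \frac{1}{6 + 0}}\right)^{2} = \left(5 + \frac{-2 + \frac{1}{6}}{2 \cdot \frac{1}{6}}\right)^{2} = \left(5 + \frac{\frac{1}{\frac{1}{6}} \left(-2 + \frac{1}{6}\right)}{2}\right)^{2} = \left(5 + \frac{1}{2} \cdot 6 \left(- \frac{11}{6}\right)\right)^{2} = \left(5 - \frac{11}{2}\right)^{2} = \left(- \frac{1}{2}\right)^{2} = \frac{1}{4}$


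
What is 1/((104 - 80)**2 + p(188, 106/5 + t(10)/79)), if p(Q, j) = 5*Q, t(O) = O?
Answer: 1/1516 ≈ 0.00065963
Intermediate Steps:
1/((104 - 80)**2 + p(188, 106/5 + t(10)/79)) = 1/((104 - 80)**2 + 5*188) = 1/(24**2 + 940) = 1/(576 + 940) = 1/1516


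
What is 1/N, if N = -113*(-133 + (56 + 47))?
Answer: 1/3390 ≈ 0.00029499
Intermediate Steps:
N = 3390 (N = -113*(-133 + 103) = -113*(-30) = 3390)
1/N = 1/3390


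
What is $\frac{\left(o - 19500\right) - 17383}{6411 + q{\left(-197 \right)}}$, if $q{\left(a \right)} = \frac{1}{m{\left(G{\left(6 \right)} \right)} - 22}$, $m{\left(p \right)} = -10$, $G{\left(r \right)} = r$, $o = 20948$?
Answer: $- \frac{509920}{205151} \approx -2.4856$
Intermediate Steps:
$q{\left(a \right)} = - \frac{1}{32}$ ($q{\left(a \right)} = \frac{1}{-10 - 22} = \frac{1}{-32} = - \frac{1}{32}$)
$\frac{\left(o - 19500\right) - 17383}{6411 + q{\left(-197 \right)}} = \frac{\left(20948 - 19500\right) - 17383}{6411 - \frac{1}{32}} = \frac{\left(20948 - 19500\right) - 17383}{\frac{205151}{32}} = \left(1448 - 17383\right) \frac{32}{205151} = \left(-15935\right) \frac{32}{205151} = - \frac{509920}{205151}$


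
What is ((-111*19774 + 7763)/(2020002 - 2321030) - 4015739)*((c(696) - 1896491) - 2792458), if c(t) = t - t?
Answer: 5668225179092429409/301028 ≈ 1.8830e+13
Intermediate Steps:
c(t) = 0
((-111*19774 + 7763)/(2020002 - 2321030) - 4015739)*((c(696) - 1896491) - 2792458) = ((-111*19774 + 7763)/(2020002 - 2321030) - 4015739)*((0 - 1896491) - 2792458) = ((-2194914 + 7763)/(-301028) - 4015739)*(-1896491 - 2792458) = (-2187151*(-1/301028) - 4015739)*(-4688949) = (2187151/301028 - 4015739)*(-4688949) = -1208847692541/301028*(-4688949) = 5668225179092429409/301028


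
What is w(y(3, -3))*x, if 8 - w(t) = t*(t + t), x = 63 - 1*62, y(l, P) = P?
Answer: -10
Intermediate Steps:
x = 1 (x = 63 - 62 = 1)
w(t) = 8 - 2*t**2 (w(t) = 8 - t*(t + t) = 8 - t*2*t = 8 - 2*t**2)
w(y(3, -3))*x = (8 - 2*(-3)**2)*1 = (8 - 2*9)*1 = (8 - 18)*1 = -10*1 = -10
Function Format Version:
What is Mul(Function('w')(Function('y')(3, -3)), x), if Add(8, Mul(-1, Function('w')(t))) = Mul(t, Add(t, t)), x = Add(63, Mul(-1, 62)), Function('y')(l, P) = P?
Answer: -10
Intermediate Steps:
x = 1 (x = Add(63, -62) = 1)
Function('w')(t) = Add(8, Mul(-2, Pow(t, 2))) (Function('w')(t) = Add(8, Mul(-1, Mul(t, Add(t, t)))) = Add(8, Mul(-1, Mul(t, Mul(2, t)))) = Add(8, Mul(-1, Mul(2, Pow(t, 2)))) = Add(8, Mul(-2, Pow(t, 2))))
Mul(Function('w')(Function('y')(3, -3)), x) = Mul(Add(8, Mul(-2, Pow(-3, 2))), 1) = Mul(Add(8, Mul(-2, 9)), 1) = Mul(Add(8, -18), 1) = Mul(-10, 1) = -10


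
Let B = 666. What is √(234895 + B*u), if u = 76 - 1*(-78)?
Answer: √337459 ≈ 580.91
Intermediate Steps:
u = 154 (u = 76 + 78 = 154)
√(234895 + B*u) = √(234895 + 666*154) = √(234895 + 102564) = √337459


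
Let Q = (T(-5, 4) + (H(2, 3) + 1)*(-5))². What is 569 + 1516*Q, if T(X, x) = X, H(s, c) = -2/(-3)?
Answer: 2430721/9 ≈ 2.7008e+5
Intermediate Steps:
H(s, c) = ⅔ (H(s, c) = -2*(-⅓) = ⅔)
Q = 1600/9 (Q = (-5 + (⅔ + 1)*(-5))² = (-5 + (5/3)*(-5))² = (-5 - 25/3)² = (-40/3)² = 1600/9 ≈ 177.78)
569 + 1516*Q = 569 + 1516*(1600/9) = 569 + 2425600/9 = 2430721/9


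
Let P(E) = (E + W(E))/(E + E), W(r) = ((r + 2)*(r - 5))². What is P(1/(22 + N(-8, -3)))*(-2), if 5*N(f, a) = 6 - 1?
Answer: -28720331/12167 ≈ -2360.5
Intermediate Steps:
W(r) = (-5 + r)²*(2 + r)² (W(r) = ((2 + r)*(-5 + r))² = ((-5 + r)*(2 + r))² = (-5 + r)²*(2 + r)²)
N(f, a) = 1 (N(f, a) = (6 - 1)/5 = (⅕)*5 = 1)
P(E) = (E + (-5 + E)²*(2 + E)²)/(2*E) (P(E) = (E + (-5 + E)²*(2 + E)²)/(E + E) = (E + (-5 + E)²*(2 + E)²)/((2*E)) = (E + (-5 + E)²*(2 + E)²)*(1/(2*E)) = (E + (-5 + E)²*(2 + E)²)/(2*E))
P(1/(22 + N(-8, -3)))*(-2) = ((1/(22 + 1) + (-5 + 1/(22 + 1))²*(2 + 1/(22 + 1))²)/(2*(1/(22 + 1))))*(-2) = ((1/23 + (-5 + 1/23)²*(2 + 1/23)²)/(2*(1/23)))*(-2) = ((½)*23*(1/23 + (-114/23)²*(47/23)²))*(-2) = ((½)*23*(1/23 + (12996/529)*(2209/529)))*(-2) = ((½)*23*(1/23 + 28708164/279841))*(-2) = ((½)*23*(28720331/279841))*(-2) = (28720331/24334)*(-2) = -28720331/12167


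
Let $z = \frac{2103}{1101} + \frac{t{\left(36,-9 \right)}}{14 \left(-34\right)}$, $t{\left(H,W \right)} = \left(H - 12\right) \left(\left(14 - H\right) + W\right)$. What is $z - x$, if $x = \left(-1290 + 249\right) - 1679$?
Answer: $\frac{118942241}{43673} \approx 2723.5$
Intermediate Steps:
$t{\left(H,W \right)} = \left(-12 + H\right) \left(14 + W - H\right)$
$z = \frac{151681}{43673}$ ($z = \frac{2103}{1101} + \frac{-168 - 36^{2} - -108 + 26 \cdot 36 + 36 \left(-9\right)}{14 \left(-34\right)} = 2103 \cdot \frac{1}{1101} + \frac{-168 - 1296 + 108 + 936 - 324}{-476} = \frac{701}{367} + \left(-168 - 1296 + 108 + 936 - 324\right) \left(- \frac{1}{476}\right) = \frac{701}{367} - - \frac{186}{119} = \frac{701}{367} + \frac{186}{119} = \frac{151681}{43673} \approx 3.4731$)
$x = -2720$ ($x = -1041 - 1679 = -2720$)
$z - x = \frac{151681}{43673} - -2720 = \frac{151681}{43673} + 2720 = \frac{118942241}{43673}$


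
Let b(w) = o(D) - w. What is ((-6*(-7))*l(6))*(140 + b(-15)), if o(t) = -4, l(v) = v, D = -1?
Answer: 38052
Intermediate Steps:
b(w) = -4 - w
((-6*(-7))*l(6))*(140 + b(-15)) = (-6*(-7)*6)*(140 + (-4 - 1*(-15))) = (42*6)*(140 + (-4 + 15)) = 252*(140 + 11) = 252*151 = 38052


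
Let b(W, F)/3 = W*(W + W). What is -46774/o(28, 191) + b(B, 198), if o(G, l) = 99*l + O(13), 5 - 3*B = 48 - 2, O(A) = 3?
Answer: 10573637/9456 ≈ 1118.2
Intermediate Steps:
B = -41/3 (B = 5/3 - (48 - 2)/3 = 5/3 - ⅓*46 = 5/3 - 46/3 = -41/3 ≈ -13.667)
b(W, F) = 6*W² (b(W, F) = 3*(W*(W + W)) = 3*(W*(2*W)) = 3*(2*W²) = 6*W²)
o(G, l) = 3 + 99*l (o(G, l) = 99*l + 3 = 3 + 99*l)
-46774/o(28, 191) + b(B, 198) = -46774/(3 + 99*191) + 6*(-41/3)² = -46774/(3 + 18909) + 6*(1681/9) = -46774/18912 + 3362/3 = -46774*1/18912 + 3362/3 = -23387/9456 + 3362/3 = 10573637/9456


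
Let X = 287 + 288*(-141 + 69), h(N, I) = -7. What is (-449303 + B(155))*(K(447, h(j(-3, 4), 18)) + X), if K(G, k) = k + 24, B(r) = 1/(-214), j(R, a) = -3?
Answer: 982277012088/107 ≈ 9.1802e+9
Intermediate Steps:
X = -20449 (X = 287 + 288*(-72) = 287 - 20736 = -20449)
B(r) = -1/214
K(G, k) = 24 + k
(-449303 + B(155))*(K(447, h(j(-3, 4), 18)) + X) = (-449303 - 1/214)*((24 - 7) - 20449) = -96150843*(17 - 20449)/214 = -96150843/214*(-20432) = 982277012088/107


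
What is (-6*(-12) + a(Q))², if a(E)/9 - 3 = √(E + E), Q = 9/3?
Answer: 10287 + 1782*√6 ≈ 14652.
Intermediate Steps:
Q = 3 (Q = 9*(⅓) = 3)
a(E) = 27 + 9*√2*√E (a(E) = 27 + 9*√(E + E) = 27 + 9*√(2*E) = 27 + 9*(√2*√E) = 27 + 9*√2*√E)
(-6*(-12) + a(Q))² = (-6*(-12) + (27 + 9*√2*√3))² = (72 + (27 + 9*√6))² = (99 + 9*√6)²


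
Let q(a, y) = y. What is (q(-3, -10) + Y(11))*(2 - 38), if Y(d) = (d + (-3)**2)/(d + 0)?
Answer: 3240/11 ≈ 294.55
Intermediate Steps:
Y(d) = (9 + d)/d (Y(d) = (d + 9)/d = (9 + d)/d)
(q(-3, -10) + Y(11))*(2 - 38) = (-10 + (9 + 11)/11)*(2 - 38) = (-10 + (1/11)*20)*(-36) = (-10 + 20/11)*(-36) = -90/11*(-36) = 3240/11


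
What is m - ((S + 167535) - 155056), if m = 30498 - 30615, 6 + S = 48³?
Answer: -123182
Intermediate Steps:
S = 110586 (S = -6 + 48³ = -6 + 110592 = 110586)
m = -117
m - ((S + 167535) - 155056) = -117 - ((110586 + 167535) - 155056) = -117 - (278121 - 155056) = -117 - 1*123065 = -117 - 123065 = -123182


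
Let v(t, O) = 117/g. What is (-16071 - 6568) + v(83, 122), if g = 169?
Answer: -294298/13 ≈ -22638.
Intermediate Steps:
v(t, O) = 9/13 (v(t, O) = 117/169 = 117*(1/169) = 9/13)
(-16071 - 6568) + v(83, 122) = (-16071 - 6568) + 9/13 = -22639 + 9/13 = -294298/13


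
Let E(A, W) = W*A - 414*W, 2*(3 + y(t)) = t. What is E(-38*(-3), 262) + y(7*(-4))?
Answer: -78617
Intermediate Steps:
y(t) = -3 + t/2
E(A, W) = -414*W + A*W (E(A, W) = A*W - 414*W = -414*W + A*W)
E(-38*(-3), 262) + y(7*(-4)) = 262*(-414 - 38*(-3)) + (-3 + (7*(-4))/2) = 262*(-414 + 114) + (-3 + (½)*(-28)) = 262*(-300) + (-3 - 14) = -78600 - 17 = -78617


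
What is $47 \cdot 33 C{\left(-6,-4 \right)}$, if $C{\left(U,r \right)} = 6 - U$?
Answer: $18612$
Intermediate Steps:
$47 \cdot 33 C{\left(-6,-4 \right)} = 47 \cdot 33 \left(6 - -6\right) = 1551 \left(6 + 6\right) = 1551 \cdot 12 = 18612$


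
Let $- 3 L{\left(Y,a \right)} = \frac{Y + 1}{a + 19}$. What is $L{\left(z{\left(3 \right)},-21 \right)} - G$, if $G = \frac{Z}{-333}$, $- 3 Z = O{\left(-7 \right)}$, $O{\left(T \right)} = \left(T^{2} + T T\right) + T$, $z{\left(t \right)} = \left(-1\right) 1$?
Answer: $- \frac{91}{999} \approx -0.091091$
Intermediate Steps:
$z{\left(t \right)} = -1$
$O{\left(T \right)} = T + 2 T^{2}$ ($O{\left(T \right)} = \left(T^{2} + T^{2}\right) + T = 2 T^{2} + T = T + 2 T^{2}$)
$Z = - \frac{91}{3}$ ($Z = - \frac{\left(-7\right) \left(1 + 2 \left(-7\right)\right)}{3} = - \frac{\left(-7\right) \left(1 - 14\right)}{3} = - \frac{\left(-7\right) \left(-13\right)}{3} = \left(- \frac{1}{3}\right) 91 = - \frac{91}{3} \approx -30.333$)
$L{\left(Y,a \right)} = - \frac{1 + Y}{3 \left(19 + a\right)}$ ($L{\left(Y,a \right)} = - \frac{\left(Y + 1\right) \frac{1}{a + 19}}{3} = - \frac{\left(1 + Y\right) \frac{1}{19 + a}}{3} = - \frac{\frac{1}{19 + a} \left(1 + Y\right)}{3} = - \frac{1 + Y}{3 \left(19 + a\right)}$)
$G = \frac{91}{999}$ ($G = - \frac{91}{3 \left(-333\right)} = \left(- \frac{91}{3}\right) \left(- \frac{1}{333}\right) = \frac{91}{999} \approx 0.091091$)
$L{\left(z{\left(3 \right)},-21 \right)} - G = \frac{-1 - -1}{3 \left(19 - 21\right)} - \frac{91}{999} = \frac{-1 + 1}{3 \left(-2\right)} - \frac{91}{999} = \frac{1}{3} \left(- \frac{1}{2}\right) 0 - \frac{91}{999} = 0 - \frac{91}{999} = - \frac{91}{999}$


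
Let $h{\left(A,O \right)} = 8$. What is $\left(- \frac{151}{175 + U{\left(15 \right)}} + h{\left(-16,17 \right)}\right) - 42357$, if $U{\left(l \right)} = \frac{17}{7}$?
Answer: $- \frac{52598515}{1242} \approx -42350.0$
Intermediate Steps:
$U{\left(l \right)} = \frac{17}{7}$ ($U{\left(l \right)} = 17 \cdot \frac{1}{7} = \frac{17}{7}$)
$\left(- \frac{151}{175 + U{\left(15 \right)}} + h{\left(-16,17 \right)}\right) - 42357 = \left(- \frac{151}{175 + \frac{17}{7}} + 8\right) - 42357 = \left(- \frac{151}{\frac{1242}{7}} + 8\right) - 42357 = \left(\left(-151\right) \frac{7}{1242} + 8\right) - 42357 = \left(- \frac{1057}{1242} + 8\right) - 42357 = \frac{8879}{1242} - 42357 = - \frac{52598515}{1242}$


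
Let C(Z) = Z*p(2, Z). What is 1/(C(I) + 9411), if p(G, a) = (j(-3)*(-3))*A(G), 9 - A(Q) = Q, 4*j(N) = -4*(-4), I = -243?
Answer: 1/29823 ≈ 3.3531e-5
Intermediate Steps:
j(N) = 4 (j(N) = (-4*(-4))/4 = (¼)*16 = 4)
A(Q) = 9 - Q
p(G, a) = -108 + 12*G (p(G, a) = (4*(-3))*(9 - G) = -12*(9 - G) = -108 + 12*G)
C(Z) = -84*Z (C(Z) = Z*(-108 + 12*2) = Z*(-108 + 24) = Z*(-84) = -84*Z)
1/(C(I) + 9411) = 1/(-84*(-243) + 9411) = 1/(20412 + 9411) = 1/29823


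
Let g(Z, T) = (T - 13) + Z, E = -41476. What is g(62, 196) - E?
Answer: 41721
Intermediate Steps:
g(Z, T) = -13 + T + Z (g(Z, T) = (-13 + T) + Z = -13 + T + Z)
g(62, 196) - E = (-13 + 196 + 62) - 1*(-41476) = 245 + 41476 = 41721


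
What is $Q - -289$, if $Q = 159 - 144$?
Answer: $304$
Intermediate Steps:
$Q = 15$ ($Q = 159 - 144 = 15$)
$Q - -289 = 15 - -289 = 15 + 289 = 304$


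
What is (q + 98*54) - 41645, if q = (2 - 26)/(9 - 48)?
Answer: -472581/13 ≈ -36352.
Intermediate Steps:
q = 8/13 (q = -24/(-39) = -24*(-1/39) = 8/13 ≈ 0.61539)
(q + 98*54) - 41645 = (8/13 + 98*54) - 41645 = (8/13 + 5292) - 41645 = 68804/13 - 41645 = -472581/13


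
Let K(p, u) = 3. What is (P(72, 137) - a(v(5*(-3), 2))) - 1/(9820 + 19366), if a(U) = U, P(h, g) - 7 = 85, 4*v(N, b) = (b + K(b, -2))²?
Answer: 5005397/58372 ≈ 85.750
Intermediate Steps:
v(N, b) = (3 + b)²/4 (v(N, b) = (b + 3)²/4 = (3 + b)²/4)
P(h, g) = 92 (P(h, g) = 7 + 85 = 92)
(P(72, 137) - a(v(5*(-3), 2))) - 1/(9820 + 19366) = (92 - (3 + 2)²/4) - 1/(9820 + 19366) = (92 - 5²/4) - 1/29186 = (92 - 25/4) - 1*1/29186 = (92 - 1*25/4) - 1/29186 = (92 - 25/4) - 1/29186 = 343/4 - 1/29186 = 5005397/58372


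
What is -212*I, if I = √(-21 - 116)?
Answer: -212*I*√137 ≈ -2481.4*I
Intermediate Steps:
I = I*√137 (I = √(-137) = I*√137 ≈ 11.705*I)
-212*I = -212*I*√137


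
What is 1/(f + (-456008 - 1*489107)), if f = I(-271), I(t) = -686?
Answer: -1/945801 ≈ -1.0573e-6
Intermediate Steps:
f = -686
1/(f + (-456008 - 1*489107)) = 1/(-686 + (-456008 - 1*489107)) = 1/(-686 + (-456008 - 489107)) = 1/(-686 - 945115) = 1/(-945801) = -1/945801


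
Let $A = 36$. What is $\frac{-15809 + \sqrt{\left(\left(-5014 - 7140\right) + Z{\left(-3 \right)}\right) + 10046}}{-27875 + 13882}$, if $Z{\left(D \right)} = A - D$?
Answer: $\frac{15809}{13993} - \frac{i \sqrt{2069}}{13993} \approx 1.1298 - 0.0032506 i$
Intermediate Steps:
$Z{\left(D \right)} = 36 - D$
$\frac{-15809 + \sqrt{\left(\left(-5014 - 7140\right) + Z{\left(-3 \right)}\right) + 10046}}{-27875 + 13882} = \frac{-15809 + \sqrt{\left(\left(-5014 - 7140\right) + \left(36 - -3\right)\right) + 10046}}{-27875 + 13882} = \frac{-15809 + \sqrt{\left(-12154 + \left(36 + 3\right)\right) + 10046}}{-13993} = \left(-15809 + \sqrt{\left(-12154 + 39\right) + 10046}\right) \left(- \frac{1}{13993}\right) = \left(-15809 + \sqrt{-12115 + 10046}\right) \left(- \frac{1}{13993}\right) = \left(-15809 + \sqrt{-2069}\right) \left(- \frac{1}{13993}\right) = \left(-15809 + i \sqrt{2069}\right) \left(- \frac{1}{13993}\right) = \frac{15809}{13993} - \frac{i \sqrt{2069}}{13993}$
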